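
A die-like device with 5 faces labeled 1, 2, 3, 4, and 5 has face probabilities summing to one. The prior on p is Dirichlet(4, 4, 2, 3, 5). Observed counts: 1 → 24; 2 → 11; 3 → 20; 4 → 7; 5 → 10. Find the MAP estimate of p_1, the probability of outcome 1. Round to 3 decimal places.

MAP estimate: 0.318

The posterior is Dirichlet(αᵢ + nᵢ) = Dirichlet(28, 15, 22, 10, 15).
For a Dirichlet(a₁,…,a_K) with all aᵢ > 1, the mode has j-th component (aⱼ − 1)/(Σaᵢ − K).
Here Σaᵢ = 90 and K = 5, so p_1 = (28 − 1)/(90 − 5) = 27/85 ≈ 0.318.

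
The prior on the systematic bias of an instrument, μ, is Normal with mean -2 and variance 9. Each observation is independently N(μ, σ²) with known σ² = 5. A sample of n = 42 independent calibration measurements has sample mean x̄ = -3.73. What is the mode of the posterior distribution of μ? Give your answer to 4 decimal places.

μ̂_MAP = -3.7074

n = 42, x̄ = -3.73.
For a Normal prior and Normal likelihood with known variance, the posterior is Normal; its mode equals its mean, the precision-weighted average.
Prior precision 1/σ₀² = 1/9; data precision n/σ² = 42/5 = 8.4.
μ̂ = ((1/9)·(-2) + 8.4·(-3.73)) / (1/9 + 8.4) = (-70997/2250)/(383/45) = -70997/19150 ≈ -3.7074.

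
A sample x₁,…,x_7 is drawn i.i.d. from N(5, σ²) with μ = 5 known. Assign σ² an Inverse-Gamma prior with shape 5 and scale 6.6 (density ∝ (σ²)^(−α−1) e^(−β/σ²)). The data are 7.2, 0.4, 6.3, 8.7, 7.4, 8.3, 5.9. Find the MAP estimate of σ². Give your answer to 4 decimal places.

Sum of squared deviations about the known mean: SS = (7.2−5)² + (0.4−5)² + (6.3−5)² + (8.7−5)² + (7.4−5)² + (8.3−5)² + (5.9−5)² = 58.84.
The Normal likelihood contributes (σ²)^(−n/2) exp(−SS/(2σ²)), so the posterior is Inverse-Gamma(α + n/2, β + SS/2) = Inverse-Gamma(8.5, 36.02).
The mode of Inverse-Gamma(a, b) is b/(a+1) = 36.02/9.5 ≈ 3.7916.

σ̂²_MAP = 3.7916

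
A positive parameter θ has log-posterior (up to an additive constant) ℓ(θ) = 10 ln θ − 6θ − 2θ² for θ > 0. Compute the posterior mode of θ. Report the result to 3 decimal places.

θ̂_MAP = 1.000

ℓ'(θ) = 10/θ − 6 − 4θ. Setting this to zero and multiplying by θ: 4θ² + 6θ − 10 = 0.
θ = (−6 + √(6² + 4·4·10)) / (2·4) = (−6 + √196) / 8 = (−6 + 14)/8 = 1.
ℓ''(θ) = −10/θ² − 4 < 0, confirming a maximum.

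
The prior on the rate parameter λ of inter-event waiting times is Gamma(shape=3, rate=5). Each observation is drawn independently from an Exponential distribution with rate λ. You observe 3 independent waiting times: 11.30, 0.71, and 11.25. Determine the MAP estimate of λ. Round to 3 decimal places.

λ̂_MAP = 0.177

The Exponential(rate=λ) likelihood is ∝ λ^n e^(−λΣtᵢ). Here n = 3 and Σtᵢ = 11.30 + 0.71 + 11.25 = 23.26.
Posterior ∝ λ^2e^(−5λ) · λ^3e^(−23.26λ) = λ^5e^(−28.26λ), i.e. Gamma(6, 28.26).
Mode = (a−1)/b = 5/28.26 ≈ 0.177.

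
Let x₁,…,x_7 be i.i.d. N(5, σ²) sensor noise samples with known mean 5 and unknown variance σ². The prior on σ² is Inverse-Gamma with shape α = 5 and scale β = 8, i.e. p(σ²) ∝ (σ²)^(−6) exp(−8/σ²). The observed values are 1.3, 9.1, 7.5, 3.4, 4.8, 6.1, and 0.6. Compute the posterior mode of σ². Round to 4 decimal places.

σ̂²_MAP = 3.9958

Sum of squared deviations about the known mean: SS = (1.3−5)² + (9.1−5)² + (7.5−5)² + (3.4−5)² + (4.8−5)² + (6.1−5)² + (0.6−5)² = 59.92.
The Normal likelihood contributes (σ²)^(−n/2) exp(−SS/(2σ²)), so the posterior is Inverse-Gamma(α + n/2, β + SS/2) = Inverse-Gamma(8.5, 37.96).
The mode of Inverse-Gamma(a, b) is b/(a+1) = 37.96/9.5 ≈ 3.9958.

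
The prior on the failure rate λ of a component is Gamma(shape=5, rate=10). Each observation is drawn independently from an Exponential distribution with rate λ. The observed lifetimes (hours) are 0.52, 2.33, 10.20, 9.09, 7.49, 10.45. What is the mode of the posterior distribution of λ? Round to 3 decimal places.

The Exponential(rate=λ) likelihood is ∝ λ^n e^(−λΣtᵢ). Here n = 6 and Σtᵢ = 0.52 + 2.33 + 10.20 + 9.09 + 7.49 + 10.45 = 40.08.
Posterior ∝ λ^4e^(−10λ) · λ^6e^(−40.08λ) = λ^10e^(−50.08λ), i.e. Gamma(11, 50.08).
Mode = (a−1)/b = 10/50.08 ≈ 0.200.

λ̂_MAP = 0.200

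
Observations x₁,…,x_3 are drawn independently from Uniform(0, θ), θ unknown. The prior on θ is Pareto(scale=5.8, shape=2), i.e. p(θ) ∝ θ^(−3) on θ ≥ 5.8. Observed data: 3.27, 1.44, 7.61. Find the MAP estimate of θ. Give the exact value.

The Uniform(0, θ) likelihood is θ^(−n) for θ ≥ max(xᵢ), zero otherwise. Here max(xᵢ) = 7.61.
Posterior ∝ θ^(−3) · θ^(−3) = θ^(−6) on θ ≥ max(5.8, 7.61) = 7.61.
This density is strictly decreasing in θ, so the posterior mode lies at the lower boundary of the support.

θ̂_MAP = 7.61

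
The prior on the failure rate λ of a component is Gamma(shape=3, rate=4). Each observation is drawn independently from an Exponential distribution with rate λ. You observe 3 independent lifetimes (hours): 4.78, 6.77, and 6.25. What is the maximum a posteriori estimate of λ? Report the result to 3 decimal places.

λ̂_MAP = 0.229

The Exponential(rate=λ) likelihood is ∝ λ^n e^(−λΣtᵢ). Here n = 3 and Σtᵢ = 4.78 + 6.77 + 6.25 = 17.80.
Posterior ∝ λ^2e^(−4λ) · λ^3e^(−17.80λ) = λ^5e^(−21.80λ), i.e. Gamma(6, 21.80).
Mode = (a−1)/b = 5/21.80 ≈ 0.229.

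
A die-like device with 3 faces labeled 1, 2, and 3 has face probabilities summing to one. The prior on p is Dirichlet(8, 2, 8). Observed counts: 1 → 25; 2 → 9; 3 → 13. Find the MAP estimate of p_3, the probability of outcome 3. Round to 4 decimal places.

MAP estimate: 0.3226

The posterior is Dirichlet(αᵢ + nᵢ) = Dirichlet(33, 11, 21).
For a Dirichlet(a₁,…,a_K) with all aᵢ > 1, the mode has j-th component (aⱼ − 1)/(Σaᵢ − K).
Here Σaᵢ = 65 and K = 3, so p_3 = (21 − 1)/(65 − 3) = 20/62 ≈ 0.3226.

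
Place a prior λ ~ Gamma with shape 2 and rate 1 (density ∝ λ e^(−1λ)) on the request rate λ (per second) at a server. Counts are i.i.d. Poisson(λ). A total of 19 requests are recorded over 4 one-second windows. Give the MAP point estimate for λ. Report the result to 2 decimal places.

Σxᵢ = 19, n = 4.
Posterior ∝ λe^(−1λ) · λ^19e^(−4λ) = λ^20e^(−5λ), i.e. Gamma(shape=21, rate=5).
The mode of a Gamma(a, b) with a ≥ 1 (shape–rate) is (a−1)/b = 20/5 ≈ 4.00.

λ̂_MAP = 4.00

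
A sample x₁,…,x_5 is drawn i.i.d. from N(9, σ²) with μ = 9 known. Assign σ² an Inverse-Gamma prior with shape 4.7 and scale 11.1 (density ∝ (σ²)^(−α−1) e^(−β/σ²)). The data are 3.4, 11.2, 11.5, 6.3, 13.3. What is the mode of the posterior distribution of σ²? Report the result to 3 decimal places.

Sum of squared deviations about the known mean: SS = (3.4−9)² + (11.2−9)² + (11.5−9)² + (6.3−9)² + (13.3−9)² = 68.23.
The Normal likelihood contributes (σ²)^(−n/2) exp(−SS/(2σ²)), so the posterior is Inverse-Gamma(α + n/2, β + SS/2) = Inverse-Gamma(7.2, 45.215).
The mode of Inverse-Gamma(a, b) is b/(a+1) = 45.215/8.2 ≈ 5.514.

σ̂²_MAP = 5.514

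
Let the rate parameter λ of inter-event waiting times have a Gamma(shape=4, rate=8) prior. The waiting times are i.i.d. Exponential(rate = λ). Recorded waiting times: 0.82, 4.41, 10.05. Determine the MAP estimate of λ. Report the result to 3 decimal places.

λ̂_MAP = 0.258

The Exponential(rate=λ) likelihood is ∝ λ^n e^(−λΣtᵢ). Here n = 3 and Σtᵢ = 0.82 + 4.41 + 10.05 = 15.28.
Posterior ∝ λ^3e^(−8λ) · λ^3e^(−15.28λ) = λ^6e^(−23.28λ), i.e. Gamma(7, 23.28).
Mode = (a−1)/b = 6/23.28 ≈ 0.258.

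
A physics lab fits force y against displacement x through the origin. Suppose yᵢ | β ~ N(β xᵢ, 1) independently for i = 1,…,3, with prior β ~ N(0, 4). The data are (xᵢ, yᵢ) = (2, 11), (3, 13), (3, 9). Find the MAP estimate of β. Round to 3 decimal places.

β̂_MAP = 3.955

log p(β | y) = −Σ(yᵢ − βxᵢ)²/(2·1) − β²/(2·4) + const.
Setting the derivative to zero: Σxᵢ(yᵢ − βxᵢ)/1 − β/4 = 0, so β = Σxᵢyᵢ / (Σxᵢ² + σ²/τ²).
Σxᵢyᵢ = 2·11 + 3·13 + 3·9 = 88; Σxᵢ² = 22; σ²/τ² = 0.25.
β̂_MAP = 88 / (22 + 0.25) = 88/22.25 ≈ 3.955.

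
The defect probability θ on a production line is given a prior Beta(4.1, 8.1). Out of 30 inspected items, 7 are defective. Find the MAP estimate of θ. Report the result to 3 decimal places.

θ̂_MAP = 0.251

Prior: Beta(4.1, 8.1).
Data: 7 successes in 30 trials. The binomial likelihood contributes θ^7(1−θ)^23, so the posterior is Beta(4.1+7, 8.1+23) = Beta(11.1, 31.1).
For Beta(a, b) with a, b > 1 the mode is (a−1)/(a+b−2) = 10.1/40.2 ≈ 0.251.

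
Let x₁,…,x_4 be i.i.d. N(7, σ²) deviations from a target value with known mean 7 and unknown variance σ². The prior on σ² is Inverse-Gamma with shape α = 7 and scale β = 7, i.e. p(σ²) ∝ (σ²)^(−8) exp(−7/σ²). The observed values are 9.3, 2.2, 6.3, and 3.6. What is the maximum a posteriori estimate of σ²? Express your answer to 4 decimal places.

σ̂²_MAP = 2.7190

Sum of squared deviations about the known mean: SS = (9.3−7)² + (2.2−7)² + (6.3−7)² + (3.6−7)² = 40.38.
The Normal likelihood contributes (σ²)^(−n/2) exp(−SS/(2σ²)), so the posterior is Inverse-Gamma(α + n/2, β + SS/2) = Inverse-Gamma(9, 27.19).
The mode of Inverse-Gamma(a, b) is b/(a+1) = 27.19/10 ≈ 2.7190.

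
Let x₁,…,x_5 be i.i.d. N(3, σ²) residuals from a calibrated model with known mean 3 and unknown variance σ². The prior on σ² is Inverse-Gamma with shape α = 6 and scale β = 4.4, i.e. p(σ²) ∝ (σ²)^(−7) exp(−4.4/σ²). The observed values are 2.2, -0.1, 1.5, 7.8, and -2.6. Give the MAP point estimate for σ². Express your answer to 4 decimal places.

Sum of squared deviations about the known mean: SS = (2.2−3)² + (-0.1−3)² + (1.5−3)² + (7.8−3)² + (-2.6−3)² = 66.9.
The Normal likelihood contributes (σ²)^(−n/2) exp(−SS/(2σ²)), so the posterior is Inverse-Gamma(α + n/2, β + SS/2) = Inverse-Gamma(8.5, 37.85).
The mode of Inverse-Gamma(a, b) is b/(a+1) = 37.85/9.5 ≈ 3.9842.

σ̂²_MAP = 3.9842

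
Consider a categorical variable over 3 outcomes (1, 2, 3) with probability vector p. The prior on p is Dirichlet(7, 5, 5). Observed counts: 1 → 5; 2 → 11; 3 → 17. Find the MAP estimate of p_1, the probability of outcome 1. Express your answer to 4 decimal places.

The posterior is Dirichlet(αᵢ + nᵢ) = Dirichlet(12, 16, 22).
For a Dirichlet(a₁,…,a_K) with all aᵢ > 1, the mode has j-th component (aⱼ − 1)/(Σaᵢ − K).
Here Σaᵢ = 50 and K = 3, so p_1 = (12 − 1)/(50 − 3) = 11/47 ≈ 0.2340.

MAP estimate: 0.2340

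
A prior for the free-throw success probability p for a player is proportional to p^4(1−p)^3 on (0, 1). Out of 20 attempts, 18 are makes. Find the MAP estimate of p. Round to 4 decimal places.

p̂_MAP = 0.8148

The prior density ∝ p^4(1−p)^3 is the kernel of Beta(5, 4).
Data: 18 successes in 20 trials. The binomial likelihood contributes p^18(1−p)^2, so the posterior is Beta(5+18, 4+2) = Beta(23, 6).
For Beta(a, b) with a, b > 1 the mode is (a−1)/(a+b−2) = 22/27 ≈ 0.8148.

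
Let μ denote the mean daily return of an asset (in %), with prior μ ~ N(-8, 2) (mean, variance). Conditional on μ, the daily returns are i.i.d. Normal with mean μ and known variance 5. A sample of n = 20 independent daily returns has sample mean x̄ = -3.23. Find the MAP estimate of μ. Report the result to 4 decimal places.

μ̂_MAP = -3.7600

n = 20, x̄ = -3.23.
For a Normal prior and Normal likelihood with known variance, the posterior is Normal; its mode equals its mean, the precision-weighted average.
Prior precision 1/σ₀² = 1/2 = 0.5; data precision n/σ² = 20/5 = 4.
μ̂ = (0.5·(-8) + 4·(-3.23)) / (0.5 + 4) = (-16.92)/4.5 = -3.7600.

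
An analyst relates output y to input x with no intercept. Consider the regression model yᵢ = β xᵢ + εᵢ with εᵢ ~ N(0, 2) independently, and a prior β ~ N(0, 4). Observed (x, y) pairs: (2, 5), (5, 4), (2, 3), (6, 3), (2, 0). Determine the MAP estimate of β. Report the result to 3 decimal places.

log p(β | y) = −Σ(yᵢ − βxᵢ)²/(2·2) − β²/(2·4) + const.
Setting the derivative to zero: Σxᵢ(yᵢ − βxᵢ)/2 − β/4 = 0, so β = Σxᵢyᵢ / (Σxᵢ² + σ²/τ²).
Σxᵢyᵢ = 2·5 + 5·4 + 2·3 + 6·3 + 2·0 = 54; Σxᵢ² = 73; σ²/τ² = 0.5.
β̂_MAP = 54 / (73 + 0.5) = 54/73.5 ≈ 0.735.

β̂_MAP = 0.735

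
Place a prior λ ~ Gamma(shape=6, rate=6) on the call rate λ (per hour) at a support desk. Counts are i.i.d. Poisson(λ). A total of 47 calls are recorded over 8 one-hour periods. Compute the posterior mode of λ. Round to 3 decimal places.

λ̂_MAP = 3.714

Σxᵢ = 47, n = 8.
Posterior ∝ λ^5e^(−6λ) · λ^47e^(−8λ) = λ^52e^(−14λ), i.e. Gamma(shape=53, rate=14).
The mode of a Gamma(a, b) with a ≥ 1 (shape–rate) is (a−1)/b = 52/14 ≈ 3.714.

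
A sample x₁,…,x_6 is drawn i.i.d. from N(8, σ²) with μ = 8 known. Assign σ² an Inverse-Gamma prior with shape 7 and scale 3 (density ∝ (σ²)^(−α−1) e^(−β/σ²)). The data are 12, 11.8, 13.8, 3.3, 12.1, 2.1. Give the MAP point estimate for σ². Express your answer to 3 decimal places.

Sum of squared deviations about the known mean: SS = (12−8)² + (11.8−8)² + (13.8−8)² + (3.3−8)² + (12.1−8)² + (2.1−8)² = 137.79.
The Normal likelihood contributes (σ²)^(−n/2) exp(−SS/(2σ²)), so the posterior is Inverse-Gamma(α + n/2, β + SS/2) = Inverse-Gamma(10, 71.895).
The mode of Inverse-Gamma(a, b) is b/(a+1) = 71.895/11 ≈ 6.536.

σ̂²_MAP = 6.536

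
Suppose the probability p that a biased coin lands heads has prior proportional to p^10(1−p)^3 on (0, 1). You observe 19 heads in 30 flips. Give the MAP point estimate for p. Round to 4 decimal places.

The prior density ∝ p^10(1−p)^3 is the kernel of Beta(11, 4).
Data: 19 successes in 30 trials. The binomial likelihood contributes p^19(1−p)^11, so the posterior is Beta(11+19, 4+11) = Beta(30, 15).
For Beta(a, b) with a, b > 1 the mode is (a−1)/(a+b−2) = 29/43 ≈ 0.6744.

p̂_MAP = 0.6744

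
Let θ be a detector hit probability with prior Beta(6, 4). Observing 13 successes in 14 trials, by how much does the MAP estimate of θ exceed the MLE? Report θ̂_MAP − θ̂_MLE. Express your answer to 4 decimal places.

MAP − MLE = -0.1104

Posterior is Beta(19, 5); MAP = (19−1)/(24−2) = 18/22 ≈ 0.81818.
MLE ignores the prior: θ̂_MLE = k/n = 13/14 ≈ 0.92857.
Difference = 18/22 − 13/14 = -17/154 ≈ -0.1104.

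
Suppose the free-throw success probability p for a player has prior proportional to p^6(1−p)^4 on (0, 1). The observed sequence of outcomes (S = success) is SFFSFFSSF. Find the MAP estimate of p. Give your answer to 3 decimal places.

The prior density ∝ p^6(1−p)^4 is the kernel of Beta(7, 5).
Data: 4 successes in 9 trials (from the sequence). The binomial likelihood contributes p^4(1−p)^5, so the posterior is Beta(7+4, 5+5) = Beta(11, 10).
For Beta(a, b) with a, b > 1 the mode is (a−1)/(a+b−2) = 10/19 ≈ 0.526.

p̂_MAP = 0.526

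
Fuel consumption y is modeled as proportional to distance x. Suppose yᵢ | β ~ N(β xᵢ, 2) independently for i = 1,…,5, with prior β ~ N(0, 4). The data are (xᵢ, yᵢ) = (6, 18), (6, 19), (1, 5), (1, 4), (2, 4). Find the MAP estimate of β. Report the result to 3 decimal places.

β̂_MAP = 3.045

log p(β | y) = −Σ(yᵢ − βxᵢ)²/(2·2) − β²/(2·4) + const.
Setting the derivative to zero: Σxᵢ(yᵢ − βxᵢ)/2 − β/4 = 0, so β = Σxᵢyᵢ / (Σxᵢ² + σ²/τ²).
Σxᵢyᵢ = 6·18 + 6·19 + 1·5 + 1·4 + 2·4 = 239; Σxᵢ² = 78; σ²/τ² = 0.5.
β̂_MAP = 239 / (78 + 0.5) = 239/78.5 ≈ 3.045.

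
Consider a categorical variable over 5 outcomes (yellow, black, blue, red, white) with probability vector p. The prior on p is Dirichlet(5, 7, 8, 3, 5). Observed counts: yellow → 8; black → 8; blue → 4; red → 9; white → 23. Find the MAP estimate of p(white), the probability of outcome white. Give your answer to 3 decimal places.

MAP estimate of p(white) = 0.360

The posterior is Dirichlet(αᵢ + nᵢ) = Dirichlet(13, 15, 12, 12, 28).
For a Dirichlet(a₁,…,a_K) with all aᵢ > 1, the mode has j-th component (aⱼ − 1)/(Σaᵢ − K).
Here Σaᵢ = 80 and K = 5, so p(white) = (28 − 1)/(80 − 5) = 27/75 ≈ 0.360.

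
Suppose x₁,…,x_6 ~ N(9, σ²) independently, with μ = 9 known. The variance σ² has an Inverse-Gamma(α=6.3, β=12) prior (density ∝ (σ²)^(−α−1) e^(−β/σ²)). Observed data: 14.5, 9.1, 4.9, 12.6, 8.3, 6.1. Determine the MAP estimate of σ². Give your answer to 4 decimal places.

σ̂²_MAP = 4.5112

Sum of squared deviations about the known mean: SS = (14.5−9)² + (9.1−9)² + (4.9−9)² + (12.6−9)² + (8.3−9)² + (6.1−9)² = 68.93.
The Normal likelihood contributes (σ²)^(−n/2) exp(−SS/(2σ²)), so the posterior is Inverse-Gamma(α + n/2, β + SS/2) = Inverse-Gamma(9.3, 46.465).
The mode of Inverse-Gamma(a, b) is b/(a+1) = 46.465/10.3 ≈ 4.5112.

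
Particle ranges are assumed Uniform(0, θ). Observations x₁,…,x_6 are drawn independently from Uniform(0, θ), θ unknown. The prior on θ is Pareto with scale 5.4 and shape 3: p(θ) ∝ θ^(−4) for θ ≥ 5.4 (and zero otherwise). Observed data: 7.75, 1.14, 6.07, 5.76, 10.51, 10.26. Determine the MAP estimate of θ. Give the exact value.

θ̂_MAP = 10.51

The Uniform(0, θ) likelihood is θ^(−n) for θ ≥ max(xᵢ), zero otherwise. Here max(xᵢ) = 10.51.
Posterior ∝ θ^(−4) · θ^(−6) = θ^(−10) on θ ≥ max(5.4, 10.51) = 10.51.
This density is strictly decreasing in θ, so the posterior mode lies at the lower boundary of the support.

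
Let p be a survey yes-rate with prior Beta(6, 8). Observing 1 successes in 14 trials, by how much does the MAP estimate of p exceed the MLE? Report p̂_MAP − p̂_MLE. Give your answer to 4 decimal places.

Posterior is Beta(7, 21); MAP = (7−1)/(28−2) = 6/26 ≈ 0.23077.
MLE ignores the prior: p̂_MLE = k/n = 1/14 ≈ 0.07143.
Difference = 6/26 − 1/14 = 29/182 ≈ 0.1593.

MAP − MLE = 0.1593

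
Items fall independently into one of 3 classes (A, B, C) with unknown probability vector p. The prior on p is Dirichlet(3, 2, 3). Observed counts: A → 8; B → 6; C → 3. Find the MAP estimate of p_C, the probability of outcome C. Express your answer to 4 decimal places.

The posterior is Dirichlet(αᵢ + nᵢ) = Dirichlet(11, 8, 6).
For a Dirichlet(a₁,…,a_K) with all aᵢ > 1, the mode has j-th component (aⱼ − 1)/(Σaᵢ − K).
Here Σaᵢ = 25 and K = 3, so p_C = (6 − 1)/(25 − 3) = 5/22 ≈ 0.2273.

MAP estimate of p_C = 0.2273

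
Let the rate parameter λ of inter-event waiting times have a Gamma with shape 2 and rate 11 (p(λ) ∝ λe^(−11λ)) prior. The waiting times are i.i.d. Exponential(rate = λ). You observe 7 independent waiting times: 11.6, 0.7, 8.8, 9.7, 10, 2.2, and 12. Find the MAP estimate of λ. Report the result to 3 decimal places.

The Exponential(rate=λ) likelihood is ∝ λ^n e^(−λΣtᵢ). Here n = 7 and Σtᵢ = 11.6 + 0.7 + 8.8 + 9.7 + 10 + 2.2 + 12 = 55.
Posterior ∝ λe^(−11λ) · λ^7e^(−55λ) = λ^8e^(−66λ), i.e. Gamma(9, 66).
Mode = (a−1)/b = 8/66 ≈ 0.121.

λ̂_MAP = 0.121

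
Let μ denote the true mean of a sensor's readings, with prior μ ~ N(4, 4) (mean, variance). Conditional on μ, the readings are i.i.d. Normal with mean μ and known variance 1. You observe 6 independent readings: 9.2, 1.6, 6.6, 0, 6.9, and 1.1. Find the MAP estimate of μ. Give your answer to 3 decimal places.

μ̂_MAP = 4.224

n = 6; x̄ = (9.2 + 1.6 + 6.6 + 0 + 6.9 + 1.1)/6 = 25.4/6 = 127/30 ≈ 4.2333.
For a Normal prior and Normal likelihood with known variance, the posterior is Normal; its mode equals its mean, the precision-weighted average.
Prior precision 1/σ₀² = 1/4 = 0.25; data precision n/σ² = 6/1 = 6.
μ̂ = (0.25·4 + 6·(127/30)) / (0.25 + 6) = 26.4/6.25 = 4.224.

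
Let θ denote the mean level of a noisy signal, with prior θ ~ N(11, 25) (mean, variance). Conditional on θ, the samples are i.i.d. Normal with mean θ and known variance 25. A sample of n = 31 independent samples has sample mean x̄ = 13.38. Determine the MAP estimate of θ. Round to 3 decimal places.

n = 31, x̄ = 13.38.
For a Normal prior and Normal likelihood with known variance, the posterior is Normal; its mode equals its mean, the precision-weighted average.
Prior precision 1/σ₀² = 1/25 = 0.04; data precision n/σ² = 31/25 = 1.24.
θ̂ = (0.04·11 + 1.24·13.38) / (0.04 + 1.24) = 17.0312/1.28 = 13.305625 ≈ 13.306.

θ̂_MAP = 13.306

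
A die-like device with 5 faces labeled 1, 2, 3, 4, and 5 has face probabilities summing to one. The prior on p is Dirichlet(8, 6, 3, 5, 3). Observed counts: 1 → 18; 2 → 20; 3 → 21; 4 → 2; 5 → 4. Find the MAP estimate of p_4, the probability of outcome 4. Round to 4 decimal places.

The posterior is Dirichlet(αᵢ + nᵢ) = Dirichlet(26, 26, 24, 7, 7).
For a Dirichlet(a₁,…,a_K) with all aᵢ > 1, the mode has j-th component (aⱼ − 1)/(Σaᵢ − K).
Here Σaᵢ = 90 and K = 5, so p_4 = (7 − 1)/(90 − 5) = 6/85 ≈ 0.0706.

MAP estimate: 0.0706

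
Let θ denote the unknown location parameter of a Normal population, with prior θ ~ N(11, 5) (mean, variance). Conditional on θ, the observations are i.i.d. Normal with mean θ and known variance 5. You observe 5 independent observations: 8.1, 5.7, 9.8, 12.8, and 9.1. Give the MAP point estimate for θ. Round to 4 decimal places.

n = 5; x̄ = (8.1 + 5.7 + 9.8 + 12.8 + 9.1)/5 = 45.5/5 = 9.1.
For a Normal prior and Normal likelihood with known variance, the posterior is Normal; its mode equals its mean, the precision-weighted average.
Prior precision 1/σ₀² = 1/5 = 0.2; data precision n/σ² = 5/5 = 1.
θ̂ = (0.2·11 + 1·9.1) / (0.2 + 1) = 11.3/1.2 = 113/12 ≈ 9.4167.

θ̂_MAP = 9.4167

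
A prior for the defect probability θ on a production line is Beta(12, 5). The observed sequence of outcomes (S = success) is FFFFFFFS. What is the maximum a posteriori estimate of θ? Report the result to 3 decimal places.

θ̂_MAP = 0.522

Prior: Beta(12, 5).
Data: 1 success in 8 trials (from the sequence). The binomial likelihood contributes θ(1−θ)^7, so the posterior is Beta(12+1, 5+7) = Beta(13, 12).
For Beta(a, b) with a, b > 1 the mode is (a−1)/(a+b−2) = 12/23 ≈ 0.522.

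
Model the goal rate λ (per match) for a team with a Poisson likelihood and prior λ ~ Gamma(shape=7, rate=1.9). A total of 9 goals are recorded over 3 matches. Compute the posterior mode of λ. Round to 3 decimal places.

Σxᵢ = 9, n = 3.
Posterior ∝ λ^6e^(−1.9λ) · λ^9e^(−3λ) = λ^15e^(−4.9λ), i.e. Gamma(shape=16, rate=4.9).
The mode of a Gamma(a, b) with a ≥ 1 (shape–rate) is (a−1)/b = 15/4.9 ≈ 3.061.

λ̂_MAP = 3.061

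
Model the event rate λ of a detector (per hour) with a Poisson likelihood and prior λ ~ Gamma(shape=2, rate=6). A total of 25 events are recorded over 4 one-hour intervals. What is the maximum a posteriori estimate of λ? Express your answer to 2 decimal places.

λ̂_MAP = 2.60

Σxᵢ = 25, n = 4.
Posterior ∝ λe^(−6λ) · λ^25e^(−4λ) = λ^26e^(−10λ), i.e. Gamma(shape=27, rate=10).
The mode of a Gamma(a, b) with a ≥ 1 (shape–rate) is (a−1)/b = 26/10 ≈ 2.60.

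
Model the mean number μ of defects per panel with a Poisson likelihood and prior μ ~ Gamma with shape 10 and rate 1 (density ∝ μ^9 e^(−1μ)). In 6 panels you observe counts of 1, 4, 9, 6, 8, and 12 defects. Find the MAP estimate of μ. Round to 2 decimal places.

Σxᵢ = 1+4+9+6+8+12 = 40, with n = 6.
Posterior ∝ μ^9e^(−1μ) · μ^40e^(−6μ) = μ^49e^(−7μ), i.e. Gamma(shape=50, rate=7).
The mode of a Gamma(a, b) with a ≥ 1 (shape–rate) is (a−1)/b = 49/7 ≈ 7.00.

μ̂_MAP = 7.00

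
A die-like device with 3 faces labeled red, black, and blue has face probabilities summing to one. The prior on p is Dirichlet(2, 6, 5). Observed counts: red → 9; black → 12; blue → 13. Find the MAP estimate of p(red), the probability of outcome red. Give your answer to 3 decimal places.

MAP estimate of p(red) = 0.227

The posterior is Dirichlet(αᵢ + nᵢ) = Dirichlet(11, 18, 18).
For a Dirichlet(a₁,…,a_K) with all aᵢ > 1, the mode has j-th component (aⱼ − 1)/(Σaᵢ − K).
Here Σaᵢ = 47 and K = 3, so p(red) = (11 − 1)/(47 − 3) = 10/44 ≈ 0.227.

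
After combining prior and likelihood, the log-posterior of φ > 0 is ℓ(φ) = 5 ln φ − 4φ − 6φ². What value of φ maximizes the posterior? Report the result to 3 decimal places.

φ̂_MAP = 0.500

ℓ'(φ) = 5/φ − 4 − 12φ. Setting this to zero and multiplying by φ: 12φ² + 4φ − 5 = 0.
φ = (−4 + √(4² + 4·12·5)) / (2·12) = (−4 + √256) / 24 = (−4 + 16)/24 = 1/2.
ℓ''(φ) = −5/φ² − 12 < 0, confirming a maximum.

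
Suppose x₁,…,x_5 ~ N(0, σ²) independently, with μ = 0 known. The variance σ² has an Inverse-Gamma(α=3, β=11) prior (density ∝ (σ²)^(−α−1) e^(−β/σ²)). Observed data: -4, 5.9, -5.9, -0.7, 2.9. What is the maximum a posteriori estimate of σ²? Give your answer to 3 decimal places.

Sum of squared deviations about the known mean: SS = (-4−0)² + (5.9−0)² + (-5.9−0)² + (-0.7−0)² + (2.9−0)² = 94.52.
The Normal likelihood contributes (σ²)^(−n/2) exp(−SS/(2σ²)), so the posterior is Inverse-Gamma(α + n/2, β + SS/2) = Inverse-Gamma(5.5, 58.26).
The mode of Inverse-Gamma(a, b) is b/(a+1) = 58.26/6.5 ≈ 8.963.

σ̂²_MAP = 8.963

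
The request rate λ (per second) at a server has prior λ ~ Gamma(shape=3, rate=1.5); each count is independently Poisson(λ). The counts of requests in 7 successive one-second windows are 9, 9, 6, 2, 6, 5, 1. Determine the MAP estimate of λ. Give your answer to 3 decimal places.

Σxᵢ = 9+9+6+2+6+5+1 = 38, with n = 7.
Posterior ∝ λ^2e^(−1.5λ) · λ^38e^(−7λ) = λ^40e^(−8.5λ), i.e. Gamma(shape=41, rate=8.5).
The mode of a Gamma(a, b) with a ≥ 1 (shape–rate) is (a−1)/b = 40/8.5 ≈ 4.706.

λ̂_MAP = 4.706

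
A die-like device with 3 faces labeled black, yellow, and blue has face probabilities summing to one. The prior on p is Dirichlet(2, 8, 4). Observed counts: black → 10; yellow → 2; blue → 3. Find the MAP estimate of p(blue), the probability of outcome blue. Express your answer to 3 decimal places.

The posterior is Dirichlet(αᵢ + nᵢ) = Dirichlet(12, 10, 7).
For a Dirichlet(a₁,…,a_K) with all aᵢ > 1, the mode has j-th component (aⱼ − 1)/(Σaᵢ − K).
Here Σaᵢ = 29 and K = 3, so p(blue) = (7 − 1)/(29 − 3) = 6/26 ≈ 0.231.

MAP estimate of p(blue) = 0.231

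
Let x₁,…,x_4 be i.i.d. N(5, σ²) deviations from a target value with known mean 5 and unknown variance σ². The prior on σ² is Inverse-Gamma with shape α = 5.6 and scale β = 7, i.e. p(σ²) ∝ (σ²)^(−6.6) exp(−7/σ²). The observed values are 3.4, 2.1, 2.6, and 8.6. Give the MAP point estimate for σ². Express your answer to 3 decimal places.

Sum of squared deviations about the known mean: SS = (3.4−5)² + (2.1−5)² + (2.6−5)² + (8.6−5)² = 29.69.
The Normal likelihood contributes (σ²)^(−n/2) exp(−SS/(2σ²)), so the posterior is Inverse-Gamma(α + n/2, β + SS/2) = Inverse-Gamma(7.6, 21.845).
The mode of Inverse-Gamma(a, b) is b/(a+1) = 21.845/8.6 ≈ 2.540.

σ̂²_MAP = 2.540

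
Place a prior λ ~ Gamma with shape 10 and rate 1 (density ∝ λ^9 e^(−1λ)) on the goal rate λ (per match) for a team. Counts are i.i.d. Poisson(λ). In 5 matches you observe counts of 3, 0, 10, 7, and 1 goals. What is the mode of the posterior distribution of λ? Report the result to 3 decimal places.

Σxᵢ = 3+0+10+7+1 = 21, with n = 5.
Posterior ∝ λ^9e^(−1λ) · λ^21e^(−5λ) = λ^30e^(−6λ), i.e. Gamma(shape=31, rate=6).
The mode of a Gamma(a, b) with a ≥ 1 (shape–rate) is (a−1)/b = 30/6 ≈ 5.000.

λ̂_MAP = 5.000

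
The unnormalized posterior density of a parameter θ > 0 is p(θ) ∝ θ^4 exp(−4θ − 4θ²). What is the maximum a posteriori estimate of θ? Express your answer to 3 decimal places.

θ̂_MAP = 0.500

ℓ'(θ) = 4/θ − 4 − 8θ. Setting this to zero and multiplying by θ: 8θ² + 4θ − 4 = 0.
θ = (−4 + √(4² + 4·8·4)) / (2·8) = (−4 + √144) / 16 = (−4 + 12)/16 = 1/2.
ℓ''(θ) = −4/θ² − 8 < 0, confirming a maximum.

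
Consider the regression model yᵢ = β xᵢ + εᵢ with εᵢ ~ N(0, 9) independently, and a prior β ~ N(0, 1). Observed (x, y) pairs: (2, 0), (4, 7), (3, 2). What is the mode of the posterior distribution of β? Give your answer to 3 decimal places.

log p(β | y) = −Σ(yᵢ − βxᵢ)²/(2·9) − β²/(2·1) + const.
Setting the derivative to zero: Σxᵢ(yᵢ − βxᵢ)/9 − β/1 = 0, so β = Σxᵢyᵢ / (Σxᵢ² + σ²/τ²).
Σxᵢyᵢ = 2·0 + 4·7 + 3·2 = 34; Σxᵢ² = 29; σ²/τ² = 9.
β̂_MAP = 34 / (29 + 9) = 34/38 ≈ 0.895.

β̂_MAP = 0.895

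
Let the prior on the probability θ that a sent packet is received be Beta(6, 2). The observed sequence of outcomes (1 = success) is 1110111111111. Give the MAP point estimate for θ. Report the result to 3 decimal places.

Prior: Beta(6, 2).
Data: 12 successes in 13 trials (from the sequence). The binomial likelihood contributes θ^12(1−θ)^1, so the posterior is Beta(6+12, 2+1) = Beta(18, 3).
For Beta(a, b) with a, b > 1 the mode is (a−1)/(a+b−2) = 17/19 ≈ 0.895.

θ̂_MAP = 0.895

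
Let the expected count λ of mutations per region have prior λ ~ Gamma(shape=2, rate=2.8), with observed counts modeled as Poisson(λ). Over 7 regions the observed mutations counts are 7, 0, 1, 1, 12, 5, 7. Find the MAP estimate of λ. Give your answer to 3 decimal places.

λ̂_MAP = 3.469

Σxᵢ = 7+0+1+1+12+5+7 = 33, with n = 7.
Posterior ∝ λe^(−2.8λ) · λ^33e^(−7λ) = λ^34e^(−9.8λ), i.e. Gamma(shape=35, rate=9.8).
The mode of a Gamma(a, b) with a ≥ 1 (shape–rate) is (a−1)/b = 34/9.8 ≈ 3.469.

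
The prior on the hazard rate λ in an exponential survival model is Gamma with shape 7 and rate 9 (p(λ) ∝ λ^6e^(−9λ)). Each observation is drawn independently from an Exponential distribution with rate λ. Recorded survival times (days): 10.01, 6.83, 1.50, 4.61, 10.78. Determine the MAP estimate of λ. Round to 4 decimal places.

λ̂_MAP = 0.2574

The Exponential(rate=λ) likelihood is ∝ λ^n e^(−λΣtᵢ). Here n = 5 and Σtᵢ = 10.01 + 6.83 + 1.50 + 4.61 + 10.78 = 33.73.
Posterior ∝ λ^6e^(−9λ) · λ^5e^(−33.73λ) = λ^11e^(−42.73λ), i.e. Gamma(12, 42.73).
Mode = (a−1)/b = 11/42.73 ≈ 0.2574.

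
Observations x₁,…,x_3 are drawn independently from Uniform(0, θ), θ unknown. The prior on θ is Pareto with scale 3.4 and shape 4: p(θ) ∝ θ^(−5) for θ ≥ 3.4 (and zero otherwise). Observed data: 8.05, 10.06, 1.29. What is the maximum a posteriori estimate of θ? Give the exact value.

The Uniform(0, θ) likelihood is θ^(−n) for θ ≥ max(xᵢ), zero otherwise. Here max(xᵢ) = 10.06.
Posterior ∝ θ^(−5) · θ^(−3) = θ^(−8) on θ ≥ max(3.4, 10.06) = 10.06.
This density is strictly decreasing in θ, so the posterior mode lies at the lower boundary of the support.

θ̂_MAP = 10.06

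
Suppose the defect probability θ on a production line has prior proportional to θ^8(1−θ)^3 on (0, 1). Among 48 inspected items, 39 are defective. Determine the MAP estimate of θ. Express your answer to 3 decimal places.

θ̂_MAP = 0.797

The prior density ∝ θ^8(1−θ)^3 is the kernel of Beta(9, 4).
Data: 39 successes in 48 trials. The binomial likelihood contributes θ^39(1−θ)^9, so the posterior is Beta(9+39, 4+9) = Beta(48, 13).
For Beta(a, b) with a, b > 1 the mode is (a−1)/(a+b−2) = 47/59 ≈ 0.797.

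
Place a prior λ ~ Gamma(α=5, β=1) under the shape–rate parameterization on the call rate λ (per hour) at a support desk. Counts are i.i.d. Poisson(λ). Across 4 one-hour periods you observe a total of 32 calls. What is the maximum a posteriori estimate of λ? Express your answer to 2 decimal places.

λ̂_MAP = 7.20

Σxᵢ = 32, n = 4.
Posterior ∝ λ^4e^(−1λ) · λ^32e^(−4λ) = λ^36e^(−5λ), i.e. Gamma(shape=37, rate=5).
The mode of a Gamma(a, b) with a ≥ 1 (shape–rate) is (a−1)/b = 36/5 ≈ 7.20.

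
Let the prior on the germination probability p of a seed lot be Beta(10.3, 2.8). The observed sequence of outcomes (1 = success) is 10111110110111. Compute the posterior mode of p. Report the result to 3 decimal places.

Prior: Beta(10.3, 2.8).
Data: 11 successes in 14 trials (from the sequence). The binomial likelihood contributes p^11(1−p)^3, so the posterior is Beta(10.3+11, 2.8+3) = Beta(21.3, 5.8).
For Beta(a, b) with a, b > 1 the mode is (a−1)/(a+b−2) = 20.3/25.1 ≈ 0.809.

p̂_MAP = 0.809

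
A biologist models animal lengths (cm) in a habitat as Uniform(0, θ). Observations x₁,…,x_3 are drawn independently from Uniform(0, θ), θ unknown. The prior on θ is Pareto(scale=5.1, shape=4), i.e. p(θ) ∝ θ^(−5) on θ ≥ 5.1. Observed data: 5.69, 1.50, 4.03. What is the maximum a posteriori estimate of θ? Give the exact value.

θ̂_MAP = 5.69

The Uniform(0, θ) likelihood is θ^(−n) for θ ≥ max(xᵢ), zero otherwise. Here max(xᵢ) = 5.69.
Posterior ∝ θ^(−5) · θ^(−3) = θ^(−8) on θ ≥ max(5.1, 5.69) = 5.69.
This density is strictly decreasing in θ, so the posterior mode lies at the lower boundary of the support.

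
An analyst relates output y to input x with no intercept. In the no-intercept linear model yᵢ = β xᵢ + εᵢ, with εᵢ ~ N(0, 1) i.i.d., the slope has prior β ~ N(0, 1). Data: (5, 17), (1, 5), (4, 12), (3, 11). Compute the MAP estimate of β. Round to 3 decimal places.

β̂_MAP = 3.288

log p(β | y) = −Σ(yᵢ − βxᵢ)²/(2·1) − β²/(2·1) + const.
Setting the derivative to zero: Σxᵢ(yᵢ − βxᵢ)/1 − β/1 = 0, so β = Σxᵢyᵢ / (Σxᵢ² + σ²/τ²).
Σxᵢyᵢ = 5·17 + 1·5 + 4·12 + 3·11 = 171; Σxᵢ² = 51; σ²/τ² = 1.
β̂_MAP = 171 / (51 + 1) = 171/52 ≈ 3.288.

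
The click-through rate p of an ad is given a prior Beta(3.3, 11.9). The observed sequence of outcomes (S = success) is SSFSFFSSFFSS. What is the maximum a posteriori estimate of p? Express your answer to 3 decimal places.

Prior: Beta(3.3, 11.9).
Data: 7 successes in 12 trials (from the sequence). The binomial likelihood contributes p^7(1−p)^5, so the posterior is Beta(3.3+7, 11.9+5) = Beta(10.3, 16.9).
For Beta(a, b) with a, b > 1 the mode is (a−1)/(a+b−2) = 9.3/25.2 ≈ 0.369.

p̂_MAP = 0.369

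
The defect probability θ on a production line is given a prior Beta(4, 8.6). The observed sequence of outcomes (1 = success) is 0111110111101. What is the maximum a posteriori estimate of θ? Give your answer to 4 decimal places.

Prior: Beta(4, 8.6).
Data: 10 successes in 13 trials (from the sequence). The binomial likelihood contributes θ^10(1−θ)^3, so the posterior is Beta(4+10, 8.6+3) = Beta(14, 11.6).
For Beta(a, b) with a, b > 1 the mode is (a−1)/(a+b−2) = 13/23.6 ≈ 0.5508.

θ̂_MAP = 0.5508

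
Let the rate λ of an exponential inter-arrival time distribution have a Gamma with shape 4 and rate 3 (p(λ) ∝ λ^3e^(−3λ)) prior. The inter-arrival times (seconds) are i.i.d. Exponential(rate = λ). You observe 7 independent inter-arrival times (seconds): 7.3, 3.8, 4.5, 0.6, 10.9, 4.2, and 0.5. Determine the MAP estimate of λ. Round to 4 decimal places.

The Exponential(rate=λ) likelihood is ∝ λ^n e^(−λΣtᵢ). Here n = 7 and Σtᵢ = 7.3 + 3.8 + 4.5 + 0.6 + 10.9 + 4.2 + 0.5 = 31.8.
Posterior ∝ λ^3e^(−3λ) · λ^7e^(−31.8λ) = λ^10e^(−34.8λ), i.e. Gamma(11, 34.8).
Mode = (a−1)/b = 10/34.8 ≈ 0.2874.

λ̂_MAP = 0.2874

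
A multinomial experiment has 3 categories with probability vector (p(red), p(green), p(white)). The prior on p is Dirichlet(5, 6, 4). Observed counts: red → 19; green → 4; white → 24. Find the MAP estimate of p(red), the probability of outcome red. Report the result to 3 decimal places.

The posterior is Dirichlet(αᵢ + nᵢ) = Dirichlet(24, 10, 28).
For a Dirichlet(a₁,…,a_K) with all aᵢ > 1, the mode has j-th component (aⱼ − 1)/(Σaᵢ − K).
Here Σaᵢ = 62 and K = 3, so p(red) = (24 − 1)/(62 − 3) = 23/59 ≈ 0.390.

MAP estimate of p(red) = 0.390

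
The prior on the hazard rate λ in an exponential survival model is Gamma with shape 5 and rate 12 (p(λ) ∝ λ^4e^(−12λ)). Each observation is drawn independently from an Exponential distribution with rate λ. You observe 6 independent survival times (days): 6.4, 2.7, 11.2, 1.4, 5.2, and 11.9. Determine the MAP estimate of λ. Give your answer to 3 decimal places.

The Exponential(rate=λ) likelihood is ∝ λ^n e^(−λΣtᵢ). Here n = 6 and Σtᵢ = 6.4 + 2.7 + 11.2 + 1.4 + 5.2 + 11.9 = 38.8.
Posterior ∝ λ^4e^(−12λ) · λ^6e^(−38.8λ) = λ^10e^(−50.8λ), i.e. Gamma(11, 50.8).
Mode = (a−1)/b = 10/50.8 ≈ 0.197.

λ̂_MAP = 0.197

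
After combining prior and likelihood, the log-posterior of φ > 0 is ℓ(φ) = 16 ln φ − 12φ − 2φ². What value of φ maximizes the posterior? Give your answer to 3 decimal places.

φ̂_MAP = 1.000

ℓ'(φ) = 16/φ − 12 − 4φ. Setting this to zero and multiplying by φ: 4φ² + 12φ − 16 = 0.
φ = (−12 + √(12² + 4·4·16)) / (2·4) = (−12 + √400) / 8 = (−12 + 20)/8 = 1.
ℓ''(φ) = −16/φ² − 4 < 0, confirming a maximum.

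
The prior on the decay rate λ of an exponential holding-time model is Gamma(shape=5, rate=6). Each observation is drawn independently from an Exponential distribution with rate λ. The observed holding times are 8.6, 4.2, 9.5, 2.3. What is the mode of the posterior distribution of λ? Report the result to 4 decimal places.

The Exponential(rate=λ) likelihood is ∝ λ^n e^(−λΣtᵢ). Here n = 4 and Σtᵢ = 8.6 + 4.2 + 9.5 + 2.3 = 24.6.
Posterior ∝ λ^4e^(−6λ) · λ^4e^(−24.6λ) = λ^8e^(−30.6λ), i.e. Gamma(9, 30.6).
Mode = (a−1)/b = 8/30.6 ≈ 0.2614.

λ̂_MAP = 0.2614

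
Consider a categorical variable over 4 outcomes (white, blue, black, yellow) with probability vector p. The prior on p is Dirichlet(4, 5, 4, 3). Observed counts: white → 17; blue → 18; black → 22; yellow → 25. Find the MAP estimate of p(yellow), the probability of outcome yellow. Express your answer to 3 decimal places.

MAP estimate of p(yellow) = 0.287

The posterior is Dirichlet(αᵢ + nᵢ) = Dirichlet(21, 23, 26, 28).
For a Dirichlet(a₁,…,a_K) with all aᵢ > 1, the mode has j-th component (aⱼ − 1)/(Σaᵢ − K).
Here Σaᵢ = 98 and K = 4, so p(yellow) = (28 − 1)/(98 − 4) = 27/94 ≈ 0.287.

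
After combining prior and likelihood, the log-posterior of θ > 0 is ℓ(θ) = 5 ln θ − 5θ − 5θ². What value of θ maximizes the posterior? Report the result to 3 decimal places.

θ̂_MAP = 0.500

ℓ'(θ) = 5/θ − 5 − 10θ. Setting this to zero and multiplying by θ: 10θ² + 5θ − 5 = 0.
θ = (−5 + √(5² + 4·10·5)) / (2·10) = (−5 + √225) / 20 = (−5 + 15)/20 = 1/2.
ℓ''(θ) = −5/θ² − 10 < 0, confirming a maximum.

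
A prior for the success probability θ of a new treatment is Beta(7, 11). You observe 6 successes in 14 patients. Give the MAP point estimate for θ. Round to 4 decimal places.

θ̂_MAP = 0.4000

Prior: Beta(7, 11).
Data: 6 successes in 14 trials. The binomial likelihood contributes θ^6(1−θ)^8, so the posterior is Beta(7+6, 11+8) = Beta(13, 19).
For Beta(a, b) with a, b > 1 the mode is (a−1)/(a+b−2) = 12/30 ≈ 0.4000.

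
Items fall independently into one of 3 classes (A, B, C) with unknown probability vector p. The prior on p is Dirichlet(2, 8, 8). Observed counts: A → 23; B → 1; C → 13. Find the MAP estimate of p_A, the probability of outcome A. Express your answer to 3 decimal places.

MAP estimate of p_A = 0.462

The posterior is Dirichlet(αᵢ + nᵢ) = Dirichlet(25, 9, 21).
For a Dirichlet(a₁,…,a_K) with all aᵢ > 1, the mode has j-th component (aⱼ − 1)/(Σaᵢ − K).
Here Σaᵢ = 55 and K = 3, so p_A = (25 − 1)/(55 − 3) = 24/52 ≈ 0.462.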